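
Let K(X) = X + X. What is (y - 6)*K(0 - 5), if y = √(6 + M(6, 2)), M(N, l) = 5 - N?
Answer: 60 - 10*√5 ≈ 37.639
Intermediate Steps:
K(X) = 2*X
y = √5 (y = √(6 + (5 - 1*6)) = √(6 + (5 - 6)) = √(6 - 1) = √5 ≈ 2.2361)
(y - 6)*K(0 - 5) = (√5 - 6)*(2*(0 - 5)) = (-6 + √5)*(2*(-5)) = (-6 + √5)*(-10) = 60 - 10*√5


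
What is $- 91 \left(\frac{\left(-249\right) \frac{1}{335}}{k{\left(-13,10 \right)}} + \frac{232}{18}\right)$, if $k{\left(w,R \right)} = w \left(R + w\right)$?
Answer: $- \frac{3531031}{3015} \approx -1171.2$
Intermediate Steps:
$- 91 \left(\frac{\left(-249\right) \frac{1}{335}}{k{\left(-13,10 \right)}} + \frac{232}{18}\right) = - 91 \left(\frac{\left(-249\right) \frac{1}{335}}{\left(-13\right) \left(10 - 13\right)} + \frac{232}{18}\right) = - 91 \left(\frac{\left(-249\right) \frac{1}{335}}{\left(-13\right) \left(-3\right)} + 232 \cdot \frac{1}{18}\right) = - 91 \left(- \frac{249}{335 \cdot 39} + \frac{116}{9}\right) = - 91 \left(\left(- \frac{249}{335}\right) \frac{1}{39} + \frac{116}{9}\right) = - 91 \left(- \frac{83}{4355} + \frac{116}{9}\right) = \left(-91\right) \frac{504433}{39195} = - \frac{3531031}{3015}$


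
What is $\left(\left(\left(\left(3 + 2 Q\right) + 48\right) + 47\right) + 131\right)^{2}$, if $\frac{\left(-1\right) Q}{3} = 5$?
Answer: $39601$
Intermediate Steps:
$Q = -15$ ($Q = \left(-3\right) 5 = -15$)
$\left(\left(\left(\left(3 + 2 Q\right) + 48\right) + 47\right) + 131\right)^{2} = \left(\left(\left(\left(3 + 2 \left(-15\right)\right) + 48\right) + 47\right) + 131\right)^{2} = \left(\left(\left(\left(3 - 30\right) + 48\right) + 47\right) + 131\right)^{2} = \left(\left(\left(-27 + 48\right) + 47\right) + 131\right)^{2} = \left(\left(21 + 47\right) + 131\right)^{2} = \left(68 + 131\right)^{2} = 199^{2} = 39601$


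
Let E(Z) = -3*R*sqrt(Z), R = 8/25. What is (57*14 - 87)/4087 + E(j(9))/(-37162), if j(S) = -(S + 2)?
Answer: 711/4087 + 12*I*sqrt(11)/464525 ≈ 0.17397 + 8.5678e-5*I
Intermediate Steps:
j(S) = -2 - S (j(S) = -(2 + S) = -2 - S)
R = 8/25 (R = 8*(1/25) = 8/25 ≈ 0.32000)
E(Z) = -24*sqrt(Z)/25
(57*14 - 87)/4087 + E(j(9))/(-37162) = (57*14 - 87)/4087 - 24*sqrt(-2 - 1*9)/25/(-37162) = (798 - 87)*(1/4087) - 24*sqrt(-2 - 9)/25*(-1/37162) = 711*(1/4087) - 24*I*sqrt(11)/25*(-1/37162) = 711/4087 - 24*I*sqrt(11)/25*(-1/37162) = 711/4087 + 12*I*sqrt(11)/464525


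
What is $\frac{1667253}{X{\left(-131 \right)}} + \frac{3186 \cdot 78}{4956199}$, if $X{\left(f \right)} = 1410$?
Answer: $\frac{2754529349209}{2329413530} \approx 1182.5$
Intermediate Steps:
$\frac{1667253}{X{\left(-131 \right)}} + \frac{3186 \cdot 78}{4956199} = \frac{1667253}{1410} + \frac{3186 \cdot 78}{4956199} = 1667253 \cdot \frac{1}{1410} + 248508 \cdot \frac{1}{4956199} = \frac{555751}{470} + \frac{248508}{4956199} = \frac{2754529349209}{2329413530}$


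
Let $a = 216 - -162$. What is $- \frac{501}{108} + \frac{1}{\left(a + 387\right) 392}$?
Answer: $- \frac{463703}{99960} \approx -4.6389$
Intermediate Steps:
$a = 378$ ($a = 216 + 162 = 378$)
$- \frac{501}{108} + \frac{1}{\left(a + 387\right) 392} = - \frac{501}{108} + \frac{1}{\left(378 + 387\right) 392} = \left(-501\right) \frac{1}{108} + \frac{1}{765} \cdot \frac{1}{392} = - \frac{167}{36} + \frac{1}{765} \cdot \frac{1}{392} = - \frac{167}{36} + \frac{1}{299880} = - \frac{463703}{99960}$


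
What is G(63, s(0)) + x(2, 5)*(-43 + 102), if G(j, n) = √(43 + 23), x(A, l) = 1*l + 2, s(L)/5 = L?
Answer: 413 + √66 ≈ 421.12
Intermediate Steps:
s(L) = 5*L
x(A, l) = 2 + l (x(A, l) = l + 2 = 2 + l)
G(j, n) = √66
G(63, s(0)) + x(2, 5)*(-43 + 102) = √66 + (2 + 5)*(-43 + 102) = √66 + 7*59 = √66 + 413 = 413 + √66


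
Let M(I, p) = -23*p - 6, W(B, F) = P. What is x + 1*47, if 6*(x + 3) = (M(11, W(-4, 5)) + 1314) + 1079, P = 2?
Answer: 2605/6 ≈ 434.17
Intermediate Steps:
W(B, F) = 2
M(I, p) = -6 - 23*p
x = 2323/6 (x = -3 + (((-6 - 23*2) + 1314) + 1079)/6 = -3 + (((-6 - 46) + 1314) + 1079)/6 = -3 + ((-52 + 1314) + 1079)/6 = -3 + (1262 + 1079)/6 = -3 + (⅙)*2341 = -3 + 2341/6 = 2323/6 ≈ 387.17)
x + 1*47 = 2323/6 + 1*47 = 2323/6 + 47 = 2605/6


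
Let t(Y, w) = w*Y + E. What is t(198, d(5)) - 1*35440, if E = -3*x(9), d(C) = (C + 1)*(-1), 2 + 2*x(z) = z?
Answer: -73277/2 ≈ -36639.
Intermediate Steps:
x(z) = -1 + z/2
d(C) = -1 - C (d(C) = (1 + C)*(-1) = -1 - C)
E = -21/2 (E = -3*(-1 + (½)*9) = -3*(-1 + 9/2) = -3*7/2 = -21/2 ≈ -10.500)
t(Y, w) = -21/2 + Y*w (t(Y, w) = w*Y - 21/2 = Y*w - 21/2 = -21/2 + Y*w)
t(198, d(5)) - 1*35440 = (-21/2 + 198*(-1 - 1*5)) - 1*35440 = (-21/2 + 198*(-1 - 5)) - 35440 = (-21/2 + 198*(-6)) - 35440 = (-21/2 - 1188) - 35440 = -2397/2 - 35440 = -73277/2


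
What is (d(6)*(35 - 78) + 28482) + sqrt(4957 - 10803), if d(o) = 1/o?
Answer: 170849/6 + I*sqrt(5846) ≈ 28475.0 + 76.459*I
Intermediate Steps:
d(o) = 1/o
(d(6)*(35 - 78) + 28482) + sqrt(4957 - 10803) = ((35 - 78)/6 + 28482) + sqrt(4957 - 10803) = ((1/6)*(-43) + 28482) + sqrt(-5846) = (-43/6 + 28482) + I*sqrt(5846) = 170849/6 + I*sqrt(5846)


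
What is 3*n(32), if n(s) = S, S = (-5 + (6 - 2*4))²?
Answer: 147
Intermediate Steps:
S = 49 (S = (-5 + (6 - 8))² = (-5 - 2)² = (-7)² = 49)
n(s) = 49
3*n(32) = 3*49 = 147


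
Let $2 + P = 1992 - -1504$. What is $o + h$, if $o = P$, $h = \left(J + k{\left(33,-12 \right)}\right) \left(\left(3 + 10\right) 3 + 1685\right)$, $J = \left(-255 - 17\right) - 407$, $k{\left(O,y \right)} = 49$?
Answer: $-1082626$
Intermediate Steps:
$J = -679$ ($J = -272 - 407 = -679$)
$h = -1086120$ ($h = \left(-679 + 49\right) \left(\left(3 + 10\right) 3 + 1685\right) = - 630 \left(13 \cdot 3 + 1685\right) = - 630 \left(39 + 1685\right) = \left(-630\right) 1724 = -1086120$)
$P = 3494$ ($P = -2 + \left(1992 - -1504\right) = -2 + \left(1992 + 1504\right) = -2 + 3496 = 3494$)
$o = 3494$
$o + h = 3494 - 1086120 = -1082626$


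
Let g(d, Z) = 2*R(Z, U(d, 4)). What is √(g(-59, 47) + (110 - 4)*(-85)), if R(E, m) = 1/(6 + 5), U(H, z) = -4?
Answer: 6*I*√30283/11 ≈ 94.92*I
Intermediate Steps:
R(E, m) = 1/11
g(d, Z) = 2/11 (g(d, Z) = 2*(1/11) = 2/11)
√(g(-59, 47) + (110 - 4)*(-85)) = √(2/11 + (110 - 4)*(-85)) = √(2/11 + 106*(-85)) = √(2/11 - 9010) = √(-99108/11) = 6*I*√30283/11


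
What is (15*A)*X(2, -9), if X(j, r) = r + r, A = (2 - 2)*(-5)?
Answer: 0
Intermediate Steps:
A = 0 (A = 0*(-5) = 0)
X(j, r) = 2*r
(15*A)*X(2, -9) = (15*0)*(2*(-9)) = 0*(-18) = 0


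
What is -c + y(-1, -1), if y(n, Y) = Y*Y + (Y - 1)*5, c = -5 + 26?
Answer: -30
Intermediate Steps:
c = 21
y(n, Y) = -5 + Y² + 5*Y (y(n, Y) = Y² + (-1 + Y)*5 = Y² + (-5 + 5*Y) = -5 + Y² + 5*Y)
-c + y(-1, -1) = -1*21 + (-5 + (-1)² + 5*(-1)) = -21 + (-5 + 1 - 5) = -21 - 9 = -30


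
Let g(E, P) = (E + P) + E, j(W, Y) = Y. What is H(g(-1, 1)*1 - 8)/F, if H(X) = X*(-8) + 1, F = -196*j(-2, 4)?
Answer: -73/784 ≈ -0.093112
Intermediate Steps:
g(E, P) = P + 2*E
F = -784 (F = -196*4 = -784)
H(X) = 1 - 8*X (H(X) = -8*X + 1 = 1 - 8*X)
H(g(-1, 1)*1 - 8)/F = (1 - 8*((1 + 2*(-1))*1 - 8))/(-784) = (1 - 8*((1 - 2)*1 - 8))*(-1/784) = (1 - 8*(-1*1 - 8))*(-1/784) = (1 - 8*(-1 - 8))*(-1/784) = (1 - 8*(-9))*(-1/784) = (1 + 72)*(-1/784) = 73*(-1/784) = -73/784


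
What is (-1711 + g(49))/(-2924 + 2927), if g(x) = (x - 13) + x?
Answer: -542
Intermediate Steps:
g(x) = -13 + 2*x (g(x) = (-13 + x) + x = -13 + 2*x)
(-1711 + g(49))/(-2924 + 2927) = (-1711 + (-13 + 2*49))/(-2924 + 2927) = (-1711 + (-13 + 98))/3 = (-1711 + 85)*(⅓) = -1626*⅓ = -542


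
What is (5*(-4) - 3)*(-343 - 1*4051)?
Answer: 101062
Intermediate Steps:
(5*(-4) - 3)*(-343 - 1*4051) = (-20 - 3)*(-343 - 4051) = -23*(-4394) = 101062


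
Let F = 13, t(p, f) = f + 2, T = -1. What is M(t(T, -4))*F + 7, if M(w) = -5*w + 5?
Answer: 202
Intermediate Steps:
t(p, f) = 2 + f
M(w) = 5 - 5*w
M(t(T, -4))*F + 7 = (5 - 5*(2 - 4))*13 + 7 = (5 - 5*(-2))*13 + 7 = (5 + 10)*13 + 7 = 15*13 + 7 = 195 + 7 = 202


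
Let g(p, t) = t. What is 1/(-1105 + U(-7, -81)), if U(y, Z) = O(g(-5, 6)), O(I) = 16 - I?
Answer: -1/1095 ≈ -0.00091324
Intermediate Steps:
U(y, Z) = 10 (U(y, Z) = 16 - 1*6 = 16 - 6 = 10)
1/(-1105 + U(-7, -81)) = 1/(-1105 + 10) = 1/(-1095) = -1/1095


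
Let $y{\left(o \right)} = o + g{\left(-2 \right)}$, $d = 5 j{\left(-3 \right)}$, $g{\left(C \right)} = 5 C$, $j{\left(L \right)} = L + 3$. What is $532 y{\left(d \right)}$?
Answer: $-5320$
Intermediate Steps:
$j{\left(L \right)} = 3 + L$
$d = 0$ ($d = 5 \left(3 - 3\right) = 5 \cdot 0 = 0$)
$y{\left(o \right)} = -10 + o$ ($y{\left(o \right)} = o + 5 \left(-2\right) = o - 10 = -10 + o$)
$532 y{\left(d \right)} = 532 \left(-10 + 0\right) = 532 \left(-10\right) = -5320$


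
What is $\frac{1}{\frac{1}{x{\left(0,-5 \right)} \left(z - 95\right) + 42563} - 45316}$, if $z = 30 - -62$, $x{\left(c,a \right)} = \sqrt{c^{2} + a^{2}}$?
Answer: $- \frac{42548}{1928105167} \approx -2.2067 \cdot 10^{-5}$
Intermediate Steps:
$x{\left(c,a \right)} = \sqrt{a^{2} + c^{2}}$
$z = 92$ ($z = 30 + 62 = 92$)
$\frac{1}{\frac{1}{x{\left(0,-5 \right)} \left(z - 95\right) + 42563} - 45316} = \frac{1}{\frac{1}{\sqrt{\left(-5\right)^{2} + 0^{2}} \left(92 - 95\right) + 42563} - 45316} = \frac{1}{\frac{1}{\sqrt{25 + 0} \left(-3\right) + 42563} - 45316} = \frac{1}{\frac{1}{\sqrt{25} \left(-3\right) + 42563} - 45316} = \frac{1}{\frac{1}{5 \left(-3\right) + 42563} - 45316} = \frac{1}{\frac{1}{-15 + 42563} - 45316} = \frac{1}{\frac{1}{42548} - 45316} = \frac{1}{- \frac{1928105167}{42548}} = - \frac{42548}{1928105167}$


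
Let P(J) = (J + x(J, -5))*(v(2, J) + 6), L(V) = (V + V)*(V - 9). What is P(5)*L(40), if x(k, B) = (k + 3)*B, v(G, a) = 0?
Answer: -520800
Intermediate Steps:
L(V) = 2*V*(-9 + V) (L(V) = (2*V)*(-9 + V) = 2*V*(-9 + V))
x(k, B) = B*(3 + k) (x(k, B) = (3 + k)*B = B*(3 + k))
P(J) = -90 - 24*J (P(J) = (J - 5*(3 + J))*(0 + 6) = (J + (-15 - 5*J))*6 = (-15 - 4*J)*6 = -90 - 24*J)
P(5)*L(40) = (-90 - 24*5)*(2*40*(-9 + 40)) = (-90 - 120)*(2*40*31) = -210*2480 = -520800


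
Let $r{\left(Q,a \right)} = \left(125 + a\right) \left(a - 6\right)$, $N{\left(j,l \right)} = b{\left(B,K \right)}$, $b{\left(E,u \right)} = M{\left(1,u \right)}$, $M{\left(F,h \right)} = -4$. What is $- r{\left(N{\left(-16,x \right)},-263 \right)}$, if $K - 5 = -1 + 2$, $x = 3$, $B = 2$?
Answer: $-37122$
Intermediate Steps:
$K = 6$ ($K = 5 + \left(-1 + 2\right) = 5 + 1 = 6$)
$b{\left(E,u \right)} = -4$
$N{\left(j,l \right)} = -4$
$r{\left(Q,a \right)} = \left(-6 + a\right) \left(125 + a\right)$ ($r{\left(Q,a \right)} = \left(125 + a\right) \left(-6 + a\right) = \left(-6 + a\right) \left(125 + a\right)$)
$- r{\left(N{\left(-16,x \right)},-263 \right)} = - (-750 + \left(-263\right)^{2} + 119 \left(-263\right)) = - (-750 + 69169 - 31297) = \left(-1\right) 37122 = -37122$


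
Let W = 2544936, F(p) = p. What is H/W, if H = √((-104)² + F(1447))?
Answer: √12263/2544936 ≈ 4.3513e-5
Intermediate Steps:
H = √12263 (H = √((-104)² + 1447) = √(10816 + 1447) = √12263 ≈ 110.74)
H/W = √12263/2544936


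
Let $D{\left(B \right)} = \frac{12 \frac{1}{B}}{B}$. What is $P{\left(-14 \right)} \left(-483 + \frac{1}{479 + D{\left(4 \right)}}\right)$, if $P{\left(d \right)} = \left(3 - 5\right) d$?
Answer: $- \frac{25952444}{1919} \approx -13524.0$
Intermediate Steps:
$D{\left(B \right)} = \frac{12}{B^{2}}$
$P{\left(d \right)} = - 2 d$
$P{\left(-14 \right)} \left(-483 + \frac{1}{479 + D{\left(4 \right)}}\right) = \left(-2\right) \left(-14\right) \left(-483 + \frac{1}{479 + \frac{12}{16}}\right) = 28 \left(-483 + \frac{1}{479 + 12 \cdot \frac{1}{16}}\right) = 28 \left(-483 + \frac{1}{479 + \frac{3}{4}}\right) = 28 \left(-483 + \frac{1}{\frac{1919}{4}}\right) = 28 \left(-483 + \frac{4}{1919}\right) = 28 \left(- \frac{926873}{1919}\right) = - \frac{25952444}{1919}$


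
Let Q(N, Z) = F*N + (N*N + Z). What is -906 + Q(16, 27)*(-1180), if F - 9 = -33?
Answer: 118274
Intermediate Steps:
F = -24 (F = 9 - 33 = -24)
Q(N, Z) = Z + N**2 - 24*N (Q(N, Z) = -24*N + (N*N + Z) = -24*N + (N**2 + Z) = -24*N + (Z + N**2) = Z + N**2 - 24*N)
-906 + Q(16, 27)*(-1180) = -906 + (27 + 16**2 - 24*16)*(-1180) = -906 + (27 + 256 - 384)*(-1180) = -906 - 101*(-1180) = -906 + 119180 = 118274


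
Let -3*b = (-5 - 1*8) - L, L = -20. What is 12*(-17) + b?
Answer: -619/3 ≈ -206.33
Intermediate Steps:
b = -7/3 (b = -((-5 - 1*8) - 1*(-20))/3 = -((-5 - 8) + 20)/3 = -(-13 + 20)/3 = -1/3*7 = -7/3 ≈ -2.3333)
12*(-17) + b = 12*(-17) - 7/3 = -204 - 7/3 = -619/3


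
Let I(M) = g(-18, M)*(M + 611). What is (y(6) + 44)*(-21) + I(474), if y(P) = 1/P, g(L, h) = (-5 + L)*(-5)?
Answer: 247695/2 ≈ 1.2385e+5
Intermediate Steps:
g(L, h) = 25 - 5*L
I(M) = 70265 + 115*M (I(M) = (25 - 5*(-18))*(M + 611) = (25 + 90)*(611 + M) = 115*(611 + M) = 70265 + 115*M)
(y(6) + 44)*(-21) + I(474) = (1/6 + 44)*(-21) + (70265 + 115*474) = (1/6 + 44)*(-21) + (70265 + 54510) = (265/6)*(-21) + 124775 = -1855/2 + 124775 = 247695/2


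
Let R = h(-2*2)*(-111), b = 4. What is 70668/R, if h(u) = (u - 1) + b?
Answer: 23556/37 ≈ 636.65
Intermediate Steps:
h(u) = 3 + u (h(u) = (u - 1) + 4 = (-1 + u) + 4 = 3 + u)
R = 111 (R = (3 - 2*2)*(-111) = (3 - 4)*(-111) = -1*(-111) = 111)
70668/R = 70668/111 = 70668*(1/111) = 23556/37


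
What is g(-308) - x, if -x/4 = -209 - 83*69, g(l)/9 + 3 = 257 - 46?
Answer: -21872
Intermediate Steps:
g(l) = 1872 (g(l) = -27 + 9*(257 - 46) = -27 + 9*211 = -27 + 1899 = 1872)
x = 23744 (x = -4*(-209 - 83*69) = -4*(-209 - 5727) = -4*(-5936) = 23744)
g(-308) - x = 1872 - 1*23744 = 1872 - 23744 = -21872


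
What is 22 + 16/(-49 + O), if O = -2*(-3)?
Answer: 930/43 ≈ 21.628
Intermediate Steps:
O = 6
22 + 16/(-49 + O) = 22 + 16/(-49 + 6) = 22 + 16/(-43) = 22 + 16*(-1/43) = 22 - 16/43 = 930/43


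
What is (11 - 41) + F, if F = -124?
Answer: -154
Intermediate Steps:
(11 - 41) + F = (11 - 41) - 124 = -30 - 124 = -154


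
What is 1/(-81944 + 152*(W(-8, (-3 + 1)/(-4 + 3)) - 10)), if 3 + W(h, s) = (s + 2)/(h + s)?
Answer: -3/252064 ≈ -1.1902e-5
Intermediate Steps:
W(h, s) = -3 + (2 + s)/(h + s) (W(h, s) = -3 + (s + 2)/(h + s) = -3 + (2 + s)/(h + s))
1/(-81944 + 152*(W(-8, (-3 + 1)/(-4 + 3)) - 10)) = 1/(-81944 + 152*((2 - 3*(-8) - 2*(-3 + 1)/(-4 + 3))/(-8 + (-3 + 1)/(-4 + 3)) - 10)) = 1/(-81944 + 152*((2 + 24 - (-4)/(-1))/(-8 - 2/(-1)) - 10)) = 1/(-81944 + 152*((2 + 24 - (-4)*(-1))/(-8 - 2*(-1)) - 10)) = 1/(-81944 + 152*((2 + 24 - 2*2)/(-8 + 2) - 10)) = 1/(-81944 + 152*((2 + 24 - 4)/(-6) - 10)) = 1/(-81944 + 152*(-⅙*22 - 10)) = 1/(-81944 + 152*(-11/3 - 10)) = 1/(-81944 + 152*(-41/3)) = 1/(-81944 - 6232/3) = 1/(-252064/3) = -3/252064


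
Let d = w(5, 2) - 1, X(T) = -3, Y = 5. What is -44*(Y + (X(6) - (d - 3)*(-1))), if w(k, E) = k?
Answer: -132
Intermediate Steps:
d = 4 (d = 5 - 1 = 4)
-44*(Y + (X(6) - (d - 3)*(-1))) = -44*(5 + (-3 - (4 - 3)*(-1))) = -44*(5 + (-3 - (-1))) = -44*(5 + (-3 - 1*(-1))) = -44*(5 + (-3 + 1)) = -44*(5 - 2) = -44*3 = -132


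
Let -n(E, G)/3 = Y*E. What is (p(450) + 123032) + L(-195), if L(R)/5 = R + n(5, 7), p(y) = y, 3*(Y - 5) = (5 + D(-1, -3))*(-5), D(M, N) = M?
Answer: 122632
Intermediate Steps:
Y = -5/3 (Y = 5 + ((5 - 1)*(-5))/3 = 5 + (4*(-5))/3 = 5 + (⅓)*(-20) = 5 - 20/3 = -5/3 ≈ -1.6667)
n(E, G) = 5*E (n(E, G) = -(-5)*E = 5*E)
L(R) = 125 + 5*R (L(R) = 5*(R + 5*5) = 5*(R + 25) = 5*(25 + R) = 125 + 5*R)
(p(450) + 123032) + L(-195) = (450 + 123032) + (125 + 5*(-195)) = 123482 + (125 - 975) = 123482 - 850 = 122632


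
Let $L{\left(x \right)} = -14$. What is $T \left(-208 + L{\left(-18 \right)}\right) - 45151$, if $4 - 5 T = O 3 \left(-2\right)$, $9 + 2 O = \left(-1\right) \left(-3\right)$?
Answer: $- \frac{222647}{5} \approx -44529.0$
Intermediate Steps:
$O = -3$ ($O = - \frac{9}{2} + \frac{\left(-1\right) \left(-3\right)}{2} = - \frac{9}{2} + \frac{1}{2} \cdot 3 = - \frac{9}{2} + \frac{3}{2} = -3$)
$T = - \frac{14}{5}$ ($T = \frac{4}{5} - \frac{\left(-3\right) 3 \left(-2\right)}{5} = \frac{4}{5} - \frac{\left(-9\right) \left(-2\right)}{5} = \frac{4}{5} - \frac{18}{5} = - \frac{14}{5} \approx -2.8$)
$T \left(-208 + L{\left(-18 \right)}\right) - 45151 = - \frac{14 \left(-208 - 14\right)}{5} - 45151 = \left(- \frac{14}{5}\right) \left(-222\right) - 45151 = \frac{3108}{5} - 45151 = - \frac{222647}{5}$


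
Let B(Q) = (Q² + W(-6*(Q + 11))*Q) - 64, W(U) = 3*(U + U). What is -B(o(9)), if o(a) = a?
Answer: 6463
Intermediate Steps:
W(U) = 6*U (W(U) = 3*(2*U) = 6*U)
B(Q) = -64 + Q² + Q*(-396 - 36*Q) (B(Q) = (Q² + (6*(-6*(Q + 11)))*Q) - 64 = (Q² + (6*(-6*(11 + Q)))*Q) - 64 = (Q² + (6*(-66 - 6*Q))*Q) - 64 = (Q² + (-396 - 36*Q)*Q) - 64 = (Q² + Q*(-396 - 36*Q)) - 64 = -64 + Q² + Q*(-396 - 36*Q))
-B(o(9)) = -(-64 + 9² - 36*9*(11 + 9)) = -(-64 + 81 - 36*9*20) = -(-64 + 81 - 6480) = -1*(-6463) = 6463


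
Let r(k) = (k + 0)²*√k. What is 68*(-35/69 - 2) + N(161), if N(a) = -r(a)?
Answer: -11764/69 - 25921*√161 ≈ -3.2907e+5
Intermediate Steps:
r(k) = k^(5/2) (r(k) = k²*√k = k^(5/2))
N(a) = -a^(5/2)
68*(-35/69 - 2) + N(161) = 68*(-35/69 - 2) - 161^(5/2) = 68*(-35*1/69 - 2) - 25921*√161 = 68*(-35/69 - 2) - 25921*√161 = 68*(-173/69) - 25921*√161 = -11764/69 - 25921*√161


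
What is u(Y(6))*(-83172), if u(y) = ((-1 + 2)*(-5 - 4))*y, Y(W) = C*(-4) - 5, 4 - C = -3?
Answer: -24702084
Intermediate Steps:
C = 7 (C = 4 - 1*(-3) = 4 + 3 = 7)
Y(W) = -33 (Y(W) = 7*(-4) - 5 = -28 - 5 = -33)
u(y) = -9*y (u(y) = (1*(-9))*y = -9*y)
u(Y(6))*(-83172) = -9*(-33)*(-83172) = 297*(-83172) = -24702084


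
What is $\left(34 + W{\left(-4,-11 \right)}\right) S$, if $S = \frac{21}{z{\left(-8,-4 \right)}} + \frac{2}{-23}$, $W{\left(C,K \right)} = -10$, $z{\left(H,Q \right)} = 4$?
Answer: $\frac{2850}{23} \approx 123.91$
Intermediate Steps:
$S = \frac{475}{92}$ ($S = \frac{21}{4} + \frac{2}{-23} = 21 \cdot \frac{1}{4} + 2 \left(- \frac{1}{23}\right) = \frac{21}{4} - \frac{2}{23} = \frac{475}{92} \approx 5.163$)
$\left(34 + W{\left(-4,-11 \right)}\right) S = \left(34 - 10\right) \frac{475}{92} = 24 \cdot \frac{475}{92} = \frac{2850}{23}$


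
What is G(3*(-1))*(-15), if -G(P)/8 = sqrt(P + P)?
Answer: 120*I*sqrt(6) ≈ 293.94*I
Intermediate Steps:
G(P) = -8*sqrt(2)*sqrt(P) (G(P) = -8*sqrt(P + P) = -8*sqrt(2)*sqrt(P))
G(3*(-1))*(-15) = -8*sqrt(2)*sqrt(3*(-1))*(-15) = -8*sqrt(2)*sqrt(-3)*(-15) = -8*sqrt(2)*I*sqrt(3)*(-15) = -8*I*sqrt(6)*(-15) = 120*I*sqrt(6)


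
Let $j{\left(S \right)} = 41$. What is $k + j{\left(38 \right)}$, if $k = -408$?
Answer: $-367$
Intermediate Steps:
$k + j{\left(38 \right)} = -408 + 41 = -367$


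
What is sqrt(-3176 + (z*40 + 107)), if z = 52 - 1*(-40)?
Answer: sqrt(611) ≈ 24.718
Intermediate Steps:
z = 92 (z = 52 + 40 = 92)
sqrt(-3176 + (z*40 + 107)) = sqrt(-3176 + (92*40 + 107)) = sqrt(-3176 + (3680 + 107)) = sqrt(-3176 + 3787) = sqrt(611)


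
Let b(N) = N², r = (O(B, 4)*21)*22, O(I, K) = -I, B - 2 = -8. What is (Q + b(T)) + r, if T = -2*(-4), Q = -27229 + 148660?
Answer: 124267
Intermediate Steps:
B = -6 (B = 2 - 8 = -6)
Q = 121431
T = 8
r = 2772 (r = (-1*(-6)*21)*22 = (6*21)*22 = 126*22 = 2772)
(Q + b(T)) + r = (121431 + 8²) + 2772 = (121431 + 64) + 2772 = 121495 + 2772 = 124267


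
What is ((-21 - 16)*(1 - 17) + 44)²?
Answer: 404496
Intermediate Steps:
((-21 - 16)*(1 - 17) + 44)² = (-37*(-16) + 44)² = (592 + 44)² = 636² = 404496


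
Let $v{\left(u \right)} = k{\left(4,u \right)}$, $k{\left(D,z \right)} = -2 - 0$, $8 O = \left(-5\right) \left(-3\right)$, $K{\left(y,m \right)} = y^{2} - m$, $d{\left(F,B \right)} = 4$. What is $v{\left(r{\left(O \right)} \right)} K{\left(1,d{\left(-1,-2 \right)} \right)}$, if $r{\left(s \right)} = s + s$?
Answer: $6$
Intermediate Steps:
$O = \frac{15}{8}$ ($O = \frac{\left(-5\right) \left(-3\right)}{8} = \frac{1}{8} \cdot 15 = \frac{15}{8} \approx 1.875$)
$r{\left(s \right)} = 2 s$
$k{\left(D,z \right)} = -2$ ($k{\left(D,z \right)} = -2 + 0 = -2$)
$v{\left(u \right)} = -2$
$v{\left(r{\left(O \right)} \right)} K{\left(1,d{\left(-1,-2 \right)} \right)} = - 2 \left(1^{2} - 4\right) = - 2 \left(1 - 4\right) = \left(-2\right) \left(-3\right) = 6$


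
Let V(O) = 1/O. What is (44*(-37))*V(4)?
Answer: -407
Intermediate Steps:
(44*(-37))*V(4) = (44*(-37))/4 = -1628*¼ = -407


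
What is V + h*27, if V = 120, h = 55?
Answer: 1605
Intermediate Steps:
V + h*27 = 120 + 55*27 = 120 + 1485 = 1605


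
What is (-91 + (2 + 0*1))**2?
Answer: 7921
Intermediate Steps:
(-91 + (2 + 0*1))**2 = (-91 + (2 + 0))**2 = (-91 + 2)**2 = (-89)**2 = 7921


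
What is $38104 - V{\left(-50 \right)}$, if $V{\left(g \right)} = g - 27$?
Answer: $38181$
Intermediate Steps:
$V{\left(g \right)} = -27 + g$
$38104 - V{\left(-50 \right)} = 38104 - \left(-27 - 50\right) = 38104 - -77 = 38104 + 77 = 38181$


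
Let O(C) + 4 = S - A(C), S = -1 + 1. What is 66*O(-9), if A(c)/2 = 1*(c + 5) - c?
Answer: -924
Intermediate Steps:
A(c) = 10 (A(c) = 2*(1*(c + 5) - c) = 2*(1*(5 + c) - c) = 2*((5 + c) - c) = 2*5 = 10)
S = 0
O(C) = -14 (O(C) = -4 + (0 - 1*10) = -4 + (0 - 10) = -4 - 10 = -14)
66*O(-9) = 66*(-14) = -924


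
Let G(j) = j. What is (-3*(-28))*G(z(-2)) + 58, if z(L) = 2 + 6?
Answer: 730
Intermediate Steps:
z(L) = 8
(-3*(-28))*G(z(-2)) + 58 = -3*(-28)*8 + 58 = 84*8 + 58 = 672 + 58 = 730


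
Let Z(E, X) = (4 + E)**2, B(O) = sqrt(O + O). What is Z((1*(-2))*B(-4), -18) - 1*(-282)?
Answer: 266 - 32*I*sqrt(2) ≈ 266.0 - 45.255*I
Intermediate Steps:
B(O) = sqrt(2)*sqrt(O) (B(O) = sqrt(2*O) = sqrt(2)*sqrt(O))
Z((1*(-2))*B(-4), -18) - 1*(-282) = (4 + (1*(-2))*(sqrt(2)*sqrt(-4)))**2 - 1*(-282) = (4 - 2*sqrt(2)*2*I)**2 + 282 = (4 - 4*I*sqrt(2))**2 + 282 = 282 + (4 - 4*I*sqrt(2))**2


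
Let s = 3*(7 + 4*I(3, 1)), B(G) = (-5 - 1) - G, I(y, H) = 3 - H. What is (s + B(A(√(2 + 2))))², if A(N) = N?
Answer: 1369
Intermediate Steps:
B(G) = -6 - G
s = 45 (s = 3*(7 + 4*(3 - 1*1)) = 3*(7 + 4*(3 - 1)) = 3*(7 + 4*2) = 3*(7 + 8) = 3*15 = 45)
(s + B(A(√(2 + 2))))² = (45 + (-6 - √(2 + 2)))² = (45 + (-6 - √4))² = (45 + (-6 - 1*2))² = (45 + (-6 - 2))² = (45 - 8)² = 37² = 1369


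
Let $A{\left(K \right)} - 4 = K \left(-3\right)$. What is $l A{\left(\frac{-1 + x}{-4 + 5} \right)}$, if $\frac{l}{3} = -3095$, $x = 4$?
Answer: $46425$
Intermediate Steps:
$A{\left(K \right)} = 4 - 3 K$ ($A{\left(K \right)} = 4 + K \left(-3\right) = 4 - 3 K$)
$l = -9285$ ($l = 3 \left(-3095\right) = -9285$)
$l A{\left(\frac{-1 + x}{-4 + 5} \right)} = - 9285 \left(4 - 3 \frac{-1 + 4}{-4 + 5}\right) = - 9285 \left(4 - 3 \cdot \frac{3}{1}\right) = - 9285 \left(4 - 3 \cdot 3 \cdot 1\right) = - 9285 \left(4 - 9\right) = \left(-9285\right) \left(-5\right) = 46425$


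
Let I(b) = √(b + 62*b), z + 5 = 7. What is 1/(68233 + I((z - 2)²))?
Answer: 1/68233 ≈ 1.4656e-5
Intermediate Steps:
z = 2 (z = -5 + 7 = 2)
I(b) = 3*√7*√b (I(b) = √(63*b) = 3*√7*√b)
1/(68233 + I((z - 2)²)) = 1/(68233 + 3*√7*√((2 - 2)²)) = 1/(68233 + 3*√7*√(0²)) = 1/(68233 + 3*√7*√0) = 1/(68233 + 3*√7*0) = 1/(68233 + 0) = 1/68233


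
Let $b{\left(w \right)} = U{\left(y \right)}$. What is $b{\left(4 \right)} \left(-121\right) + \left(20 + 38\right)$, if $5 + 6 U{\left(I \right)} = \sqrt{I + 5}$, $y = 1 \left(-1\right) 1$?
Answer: $\frac{237}{2} \approx 118.5$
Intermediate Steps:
$y = -1$ ($y = \left(-1\right) 1 = -1$)
$U{\left(I \right)} = - \frac{5}{6} + \frac{\sqrt{5 + I}}{6}$ ($U{\left(I \right)} = - \frac{5}{6} + \frac{\sqrt{I + 5}}{6} = - \frac{5}{6} + \frac{\sqrt{5 + I}}{6}$)
$b{\left(w \right)} = - \frac{1}{2}$ ($b{\left(w \right)} = - \frac{5}{6} + \frac{\sqrt{5 - 1}}{6} = - \frac{5}{6} + \frac{\sqrt{4}}{6} = - \frac{5}{6} + \frac{1}{6} \cdot 2 = - \frac{5}{6} + \frac{1}{3} = - \frac{1}{2}$)
$b{\left(4 \right)} \left(-121\right) + \left(20 + 38\right) = \left(- \frac{1}{2}\right) \left(-121\right) + \left(20 + 38\right) = \frac{121}{2} + 58 = \frac{237}{2}$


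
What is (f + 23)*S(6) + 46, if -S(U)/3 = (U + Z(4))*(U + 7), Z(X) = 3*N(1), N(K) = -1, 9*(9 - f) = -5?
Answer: -3763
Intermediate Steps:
f = 86/9 (f = 9 - ⅑*(-5) = 9 + 5/9 = 86/9 ≈ 9.5556)
Z(X) = -3 (Z(X) = 3*(-1) = -3)
S(U) = -3*(-3 + U)*(7 + U) (S(U) = -3*(U - 3)*(U + 7) = -3*(-3 + U)*(7 + U))
(f + 23)*S(6) + 46 = (86/9 + 23)*(63 - 12*6 - 3*6²) + 46 = 293*(63 - 72 - 3*36)/9 + 46 = 293*(63 - 72 - 108)/9 + 46 = (293/9)*(-117) + 46 = -3809 + 46 = -3763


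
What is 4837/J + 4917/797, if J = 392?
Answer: 826079/44632 ≈ 18.509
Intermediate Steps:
4837/J + 4917/797 = 4837/392 + 4917/797 = 4837*(1/392) + 4917*(1/797) = 691/56 + 4917/797 = 826079/44632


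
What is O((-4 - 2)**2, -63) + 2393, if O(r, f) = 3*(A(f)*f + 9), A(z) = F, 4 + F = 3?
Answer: 2609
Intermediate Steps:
F = -1 (F = -4 + 3 = -1)
A(z) = -1
O(r, f) = 27 - 3*f (O(r, f) = 3*(-f + 9) = 3*(9 - f) = 27 - 3*f)
O((-4 - 2)**2, -63) + 2393 = (27 - 3*(-63)) + 2393 = (27 + 189) + 2393 = 216 + 2393 = 2609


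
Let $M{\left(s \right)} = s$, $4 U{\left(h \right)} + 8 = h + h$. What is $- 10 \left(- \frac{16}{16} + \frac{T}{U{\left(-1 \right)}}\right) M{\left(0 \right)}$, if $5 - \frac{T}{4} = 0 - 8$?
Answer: $0$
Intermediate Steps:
$T = 52$ ($T = 20 - 4 \left(0 - 8\right) = 20 - -32 = 20 + 32 = 52$)
$U{\left(h \right)} = -2 + \frac{h}{2}$ ($U{\left(h \right)} = -2 + \frac{h + h}{4} = -2 + \frac{2 h}{4} = -2 + \frac{h}{2}$)
$- 10 \left(- \frac{16}{16} + \frac{T}{U{\left(-1 \right)}}\right) M{\left(0 \right)} = - 10 \left(- \frac{16}{16} + \frac{52}{-2 + \frac{1}{2} \left(-1\right)}\right) 0 = - 10 \left(\left(-16\right) \frac{1}{16} + \frac{52}{-2 - \frac{1}{2}}\right) 0 = - 10 \left(-1 + \frac{52}{- \frac{5}{2}}\right) 0 = - 10 \left(-1 + 52 \left(- \frac{2}{5}\right)\right) 0 = - 10 \left(-1 - \frac{104}{5}\right) 0 = \left(-10\right) \left(- \frac{109}{5}\right) 0 = 218 \cdot 0 = 0$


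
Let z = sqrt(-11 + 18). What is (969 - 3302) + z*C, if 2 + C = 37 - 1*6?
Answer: -2333 + 29*sqrt(7) ≈ -2256.3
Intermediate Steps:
z = sqrt(7) ≈ 2.6458
C = 29 (C = -2 + (37 - 1*6) = -2 + (37 - 6) = -2 + 31 = 29)
(969 - 3302) + z*C = (969 - 3302) + sqrt(7)*29 = -2333 + 29*sqrt(7)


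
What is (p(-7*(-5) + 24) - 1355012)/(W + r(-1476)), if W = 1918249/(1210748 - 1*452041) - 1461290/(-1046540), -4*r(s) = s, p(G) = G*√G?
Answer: -107590286642858536/29610857083531 + 4684701620302*√59/29610857083531 ≈ -3632.3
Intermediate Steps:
p(G) = G^(3/2)
r(s) = -s/4
W = 311621526049/79401722378 (W = 1918249/(1210748 - 452041) - 1461290*(-1/1046540) = 1918249/758707 + 146129/104654 = 311621526049/79401722378 ≈ 3.9246)
(p(-7*(-5) + 24) - 1355012)/(W + r(-1476)) = ((-7*(-5) + 24)^(3/2) - 1355012)/(311621526049/79401722378 - ¼*(-1476)) = ((35 + 24)^(3/2) - 1355012)/(311621526049/79401722378 + 369) = (59^(3/2) - 1355012)/(29610857083531/79401722378) = (59*√59 - 1355012)*(79401722378/29610857083531) = (-1355012 + 59*√59)*(79401722378/29610857083531) = -107590286642858536/29610857083531 + 4684701620302*√59/29610857083531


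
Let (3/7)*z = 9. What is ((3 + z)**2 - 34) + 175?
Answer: 717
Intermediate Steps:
z = 21 (z = (7/3)*9 = 21)
((3 + z)**2 - 34) + 175 = ((3 + 21)**2 - 34) + 175 = (24**2 - 34) + 175 = (576 - 34) + 175 = 542 + 175 = 717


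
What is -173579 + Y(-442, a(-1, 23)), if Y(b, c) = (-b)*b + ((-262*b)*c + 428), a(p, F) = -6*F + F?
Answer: -13685975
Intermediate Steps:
a(p, F) = -5*F
Y(b, c) = 428 - b² - 262*b*c (Y(b, c) = -b² + (-262*b*c + 428) = -b² + (428 - 262*b*c) = 428 - b² - 262*b*c)
-173579 + Y(-442, a(-1, 23)) = -173579 + (428 - 1*(-442)² - 262*(-442)*(-5*23)) = -173579 + (428 - 1*195364 - 262*(-442)*(-115)) = -173579 + (428 - 195364 - 13317460) = -173579 - 13512396 = -13685975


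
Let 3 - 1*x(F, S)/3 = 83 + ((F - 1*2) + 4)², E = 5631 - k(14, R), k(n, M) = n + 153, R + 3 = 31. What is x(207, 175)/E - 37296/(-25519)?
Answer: -3146425533/139435816 ≈ -22.565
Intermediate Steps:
R = 28 (R = -3 + 31 = 28)
k(n, M) = 153 + n
E = 5464 (E = 5631 - (153 + 14) = 5631 - 1*167 = 5631 - 167 = 5464)
x(F, S) = -240 - 3*(2 + F)² (x(F, S) = 9 - 3*(83 + ((F - 1*2) + 4)²) = 9 - 3*(83 + ((F - 2) + 4)²) = 9 - 3*(83 + ((-2 + F) + 4)²) = 9 - 3*(83 + (2 + F)²) = 9 + (-249 - 3*(2 + F)²) = -240 - 3*(2 + F)²)
x(207, 175)/E - 37296/(-25519) = (-240 - 3*(2 + 207)²)/5464 - 37296/(-25519) = (-240 - 3*209²)*(1/5464) - 37296*(-1/25519) = (-240 - 3*43681)*(1/5464) + 37296/25519 = (-240 - 131043)*(1/5464) + 37296/25519 = -131283*1/5464 + 37296/25519 = -131283/5464 + 37296/25519 = -3146425533/139435816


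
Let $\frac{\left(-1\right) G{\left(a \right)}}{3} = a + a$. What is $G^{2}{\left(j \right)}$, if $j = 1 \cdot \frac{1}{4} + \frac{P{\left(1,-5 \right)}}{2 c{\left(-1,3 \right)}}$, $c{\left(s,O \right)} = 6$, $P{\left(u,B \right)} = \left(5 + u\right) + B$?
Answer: $4$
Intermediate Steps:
$P{\left(u,B \right)} = 5 + B + u$
$j = \frac{1}{3}$ ($j = 1 \cdot \frac{1}{4} + \frac{5 - 5 + 1}{2 \cdot 6} = 1 \cdot \frac{1}{4} + 1 \cdot \frac{1}{12} = \frac{1}{4} + 1 \cdot \frac{1}{12} = \frac{1}{4} + \frac{1}{12} = \frac{1}{3} \approx 0.33333$)
$G{\left(a \right)} = - 6 a$ ($G{\left(a \right)} = - 3 \left(a + a\right) = - 3 \cdot 2 a = - 6 a$)
$G^{2}{\left(j \right)} = \left(\left(-6\right) \frac{1}{3}\right)^{2} = \left(-2\right)^{2} = 4$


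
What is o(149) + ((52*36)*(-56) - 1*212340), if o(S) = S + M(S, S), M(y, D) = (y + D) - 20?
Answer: -316745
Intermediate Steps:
M(y, D) = -20 + D + y (M(y, D) = (D + y) - 20 = -20 + D + y)
o(S) = -20 + 3*S (o(S) = S + (-20 + S + S) = S + (-20 + 2*S) = -20 + 3*S)
o(149) + ((52*36)*(-56) - 1*212340) = (-20 + 3*149) + ((52*36)*(-56) - 1*212340) = (-20 + 447) + (1872*(-56) - 212340) = 427 + (-104832 - 212340) = 427 - 317172 = -316745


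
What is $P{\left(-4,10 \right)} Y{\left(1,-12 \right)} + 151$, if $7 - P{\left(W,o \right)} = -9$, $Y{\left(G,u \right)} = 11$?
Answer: $327$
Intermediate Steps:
$P{\left(W,o \right)} = 16$ ($P{\left(W,o \right)} = 7 - -9 = 7 + 9 = 16$)
$P{\left(-4,10 \right)} Y{\left(1,-12 \right)} + 151 = 16 \cdot 11 + 151 = 176 + 151 = 327$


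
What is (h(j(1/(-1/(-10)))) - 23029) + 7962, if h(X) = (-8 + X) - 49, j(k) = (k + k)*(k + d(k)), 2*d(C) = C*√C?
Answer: -14924 + 100*√10 ≈ -14608.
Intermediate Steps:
d(C) = C^(3/2)/2 (d(C) = (C*√C)/2 = C^(3/2)/2)
j(k) = 2*k*(k + k^(3/2)/2) (j(k) = (k + k)*(k + k^(3/2)/2) = (2*k)*(k + k^(3/2)/2) = 2*k*(k + k^(3/2)/2))
h(X) = -57 + X
(h(j(1/(-1/(-10)))) - 23029) + 7962 = ((-57 + ((1/(-1/(-10)))^(3/2) + 2/((-1/(-10))))/((-1/(-10)))) - 23029) + 7962 = ((-57 + ((1/(-1*(-⅒)))^(3/2) + 2/((-1*(-⅒))))/((-1*(-⅒)))) - 23029) + 7962 = ((-57 + ((1/(⅒))^(3/2) + 2/(⅒))/(⅒)) - 23029) + 7962 = ((-57 + 10*(10^(3/2) + 2*10)) - 23029) + 7962 = ((-57 + 10*(10*√10 + 20)) - 23029) + 7962 = ((-57 + 10*(20 + 10*√10)) - 23029) + 7962 = ((-57 + (200 + 100*√10)) - 23029) + 7962 = ((143 + 100*√10) - 23029) + 7962 = (-22886 + 100*√10) + 7962 = -14924 + 100*√10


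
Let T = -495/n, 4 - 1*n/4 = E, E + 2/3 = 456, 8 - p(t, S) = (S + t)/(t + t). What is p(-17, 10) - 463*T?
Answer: -10970815/92072 ≈ -119.15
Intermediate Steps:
p(t, S) = 8 - (S + t)/(2*t) (p(t, S) = 8 - (S + t)/(t + t) = 8 - (S + t)/(2*t))
E = 1366/3 (E = -⅔ + 456 = 1366/3 ≈ 455.33)
n = -5416/3 (n = 16 - 4*1366/3 = 16 - 5464/3 = -5416/3 ≈ -1805.3)
T = 1485/5416 (T = -495/(-5416/3) = -495*(-3/5416) = 1485/5416 ≈ 0.27419)
p(-17, 10) - 463*T = (½)*(-1*10 + 15*(-17))/(-17) - 463*1485/5416 = (½)*(-1/17)*(-10 - 255) - 687555/5416 = (½)*(-1/17)*(-265) - 687555/5416 = 265/34 - 687555/5416 = -10970815/92072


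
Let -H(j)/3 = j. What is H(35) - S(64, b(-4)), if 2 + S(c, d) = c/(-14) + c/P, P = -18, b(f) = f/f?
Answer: -5977/63 ≈ -94.873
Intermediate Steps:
b(f) = 1
S(c, d) = -2 - 8*c/63 (S(c, d) = -2 + (c/(-14) + c/(-18)) = -2 + (c*(-1/14) + c*(-1/18)) = -2 + (-c/14 - c/18) = -2 - 8*c/63)
H(j) = -3*j
H(35) - S(64, b(-4)) = -3*35 - (-2 - 8/63*64) = -105 - (-2 - 512/63) = -105 - 1*(-638/63) = -105 + 638/63 = -5977/63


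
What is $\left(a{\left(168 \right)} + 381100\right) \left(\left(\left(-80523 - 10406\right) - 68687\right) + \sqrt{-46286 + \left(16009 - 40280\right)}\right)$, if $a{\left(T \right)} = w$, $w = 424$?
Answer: $-60897334784 + 381524 i \sqrt{70557} \approx -6.0897 \cdot 10^{10} + 1.0134 \cdot 10^{8} i$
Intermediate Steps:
$a{\left(T \right)} = 424$
$\left(a{\left(168 \right)} + 381100\right) \left(\left(\left(-80523 - 10406\right) - 68687\right) + \sqrt{-46286 + \left(16009 - 40280\right)}\right) = \left(424 + 381100\right) \left(\left(\left(-80523 - 10406\right) - 68687\right) + \sqrt{-46286 + \left(16009 - 40280\right)}\right) = 381524 \left(\left(-90929 - 68687\right) + \sqrt{-46286 + \left(16009 - 40280\right)}\right) = 381524 \left(-159616 + \sqrt{-46286 - 24271}\right) = 381524 \left(-159616 + \sqrt{-70557}\right) = 381524 \left(-159616 + i \sqrt{70557}\right) = -60897334784 + 381524 i \sqrt{70557}$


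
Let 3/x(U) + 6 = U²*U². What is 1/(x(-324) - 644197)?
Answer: -3673320190/2366341846437429 ≈ -1.5523e-6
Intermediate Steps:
x(U) = 3/(-6 + U⁴) (x(U) = 3/(-6 + U²*U²) = 3/(-6 + U⁴))
1/(x(-324) - 644197) = 1/(3/(-6 + (-324)⁴) - 644197) = 1/(3/(-6 + 11019960576) - 644197) = 1/(3/11019960570 - 644197) = 1/(3*(1/11019960570) - 644197) = 1/(1/3673320190 - 644197) = 1/(-2366341846437429/3673320190) = -3673320190/2366341846437429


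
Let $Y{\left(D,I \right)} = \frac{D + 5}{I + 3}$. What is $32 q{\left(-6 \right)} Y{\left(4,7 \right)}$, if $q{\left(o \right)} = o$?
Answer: $- \frac{864}{5} \approx -172.8$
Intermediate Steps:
$Y{\left(D,I \right)} = \frac{5 + D}{3 + I}$
$32 q{\left(-6 \right)} Y{\left(4,7 \right)} = 32 \left(-6\right) \frac{5 + 4}{3 + 7} = - 192 \cdot \frac{1}{10} \cdot 9 = \left(-192\right) \frac{9}{10} = - \frac{864}{5}$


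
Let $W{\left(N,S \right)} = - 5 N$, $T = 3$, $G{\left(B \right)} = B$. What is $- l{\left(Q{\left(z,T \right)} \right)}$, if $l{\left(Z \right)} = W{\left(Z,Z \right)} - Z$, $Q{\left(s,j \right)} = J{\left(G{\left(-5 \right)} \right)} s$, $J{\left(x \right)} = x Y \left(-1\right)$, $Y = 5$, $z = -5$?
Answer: $-750$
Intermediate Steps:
$J{\left(x \right)} = - 5 x$ ($J{\left(x \right)} = x 5 \left(-1\right) = 5 x \left(-1\right) = - 5 x$)
$Q{\left(s,j \right)} = 25 s$ ($Q{\left(s,j \right)} = \left(-5\right) \left(-5\right) s = 25 s$)
$l{\left(Z \right)} = - 6 Z$ ($l{\left(Z \right)} = - 5 Z - Z = - 6 Z$)
$- l{\left(Q{\left(z,T \right)} \right)} = - \left(-6\right) 25 \left(-5\right) = - \left(-6\right) \left(-125\right) = \left(-1\right) 750 = -750$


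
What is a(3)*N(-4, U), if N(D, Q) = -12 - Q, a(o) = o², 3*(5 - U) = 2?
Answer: -147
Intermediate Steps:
U = 13/3 (U = 5 - ⅓*2 = 5 - ⅔ = 13/3 ≈ 4.3333)
a(3)*N(-4, U) = 3²*(-12 - 1*13/3) = 9*(-12 - 13/3) = 9*(-49/3) = -147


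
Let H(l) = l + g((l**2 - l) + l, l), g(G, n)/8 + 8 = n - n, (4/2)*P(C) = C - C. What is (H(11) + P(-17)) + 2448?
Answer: 2395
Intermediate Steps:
P(C) = 0 (P(C) = (C - C)/2 = (1/2)*0 = 0)
g(G, n) = -64 (g(G, n) = -64 + 8*(n - n) = -64 + 8*0 = -64 + 0 = -64)
H(l) = -64 + l (H(l) = l - 64 = -64 + l)
(H(11) + P(-17)) + 2448 = ((-64 + 11) + 0) + 2448 = (-53 + 0) + 2448 = -53 + 2448 = 2395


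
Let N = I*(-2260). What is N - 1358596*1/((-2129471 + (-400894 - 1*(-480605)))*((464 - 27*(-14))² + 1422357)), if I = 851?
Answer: -2100534823494822751/1092174133240 ≈ -1.9233e+6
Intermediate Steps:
N = -1923260 (N = 851*(-2260) = -1923260)
N - 1358596*1/((-2129471 + (-400894 - 1*(-480605)))*((464 - 27*(-14))² + 1422357)) = -1923260 - 1358596*1/((-2129471 + (-400894 - 1*(-480605)))*((464 - 27*(-14))² + 1422357)) = -1923260 - 1358596*1/((-2129471 + (-400894 + 480605))*((464 + 378)² + 1422357)) = -1923260 - 1358596*1/((-2129471 + 79711)*(842² + 1422357)) = -1923260 - 1358596*(-1/(2049760*(708964 + 1422357))) = -1923260 - 1358596/(2131321*(-2049760)) = -1923260 - 1358596/(-4368696532960) = -1923260 - 1358596*(-1/4368696532960) = -1923260 + 339649/1092174133240 = -2100534823494822751/1092174133240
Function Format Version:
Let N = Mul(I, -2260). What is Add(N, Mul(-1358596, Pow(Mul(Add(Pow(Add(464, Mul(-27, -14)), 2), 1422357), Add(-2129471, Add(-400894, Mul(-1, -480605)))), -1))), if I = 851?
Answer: Rational(-2100534823494822751, 1092174133240) ≈ -1.9233e+6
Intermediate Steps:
N = -1923260 (N = Mul(851, -2260) = -1923260)
Add(N, Mul(-1358596, Pow(Mul(Add(Pow(Add(464, Mul(-27, -14)), 2), 1422357), Add(-2129471, Add(-400894, Mul(-1, -480605)))), -1))) = Add(-1923260, Mul(-1358596, Pow(Mul(Add(Pow(Add(464, Mul(-27, -14)), 2), 1422357), Add(-2129471, Add(-400894, Mul(-1, -480605)))), -1))) = Add(-1923260, Mul(-1358596, Pow(Mul(Add(Pow(Add(464, 378), 2), 1422357), Add(-2129471, Add(-400894, 480605))), -1))) = Add(-1923260, Mul(-1358596, Pow(Mul(Add(Pow(842, 2), 1422357), Add(-2129471, 79711)), -1))) = Add(-1923260, Mul(-1358596, Pow(Mul(Add(708964, 1422357), -2049760), -1))) = Add(-1923260, Mul(-1358596, Pow(Mul(2131321, -2049760), -1))) = Add(-1923260, Mul(-1358596, Pow(-4368696532960, -1))) = Add(-1923260, Mul(-1358596, Rational(-1, 4368696532960))) = Add(-1923260, Rational(339649, 1092174133240)) = Rational(-2100534823494822751, 1092174133240)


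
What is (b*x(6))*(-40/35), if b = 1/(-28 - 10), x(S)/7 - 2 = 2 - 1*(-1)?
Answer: 20/19 ≈ 1.0526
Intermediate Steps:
x(S) = 35 (x(S) = 14 + 7*(2 - 1*(-1)) = 14 + 7*(2 + 1) = 14 + 7*3 = 14 + 21 = 35)
b = -1/38 (b = 1/(-38) = -1/38 ≈ -0.026316)
(b*x(6))*(-40/35) = (-1/38*35)*(-40/35) = -(-700)/(19*35) = -35/38*(-8/7) = 20/19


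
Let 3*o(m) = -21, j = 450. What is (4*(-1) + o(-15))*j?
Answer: -4950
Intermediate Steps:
o(m) = -7 (o(m) = (1/3)*(-21) = -7)
(4*(-1) + o(-15))*j = (4*(-1) - 7)*450 = (-4 - 7)*450 = -11*450 = -4950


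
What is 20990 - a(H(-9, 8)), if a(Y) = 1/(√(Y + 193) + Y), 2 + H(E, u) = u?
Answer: 3421376/163 - √199/163 ≈ 20990.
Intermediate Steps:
H(E, u) = -2 + u
a(Y) = 1/(Y + √(193 + Y)) (a(Y) = 1/(√(193 + Y) + Y) = 1/(Y + √(193 + Y)))
20990 - a(H(-9, 8)) = 20990 - 1/((-2 + 8) + √(193 + (-2 + 8))) = 20990 - 1/(6 + √(193 + 6)) = 20990 - 1/(6 + √199)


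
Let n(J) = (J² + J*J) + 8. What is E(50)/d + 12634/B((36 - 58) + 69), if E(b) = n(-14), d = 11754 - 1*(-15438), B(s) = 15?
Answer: 4771524/5665 ≈ 842.28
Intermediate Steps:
n(J) = 8 + 2*J² (n(J) = (J² + J²) + 8 = 2*J² + 8 = 8 + 2*J²)
d = 27192 (d = 11754 + 15438 = 27192)
E(b) = 400 (E(b) = 8 + 2*(-14)² = 8 + 2*196 = 8 + 392 = 400)
E(50)/d + 12634/B((36 - 58) + 69) = 400/27192 + 12634/15 = 400*(1/27192) + 12634*(1/15) = 50/3399 + 12634/15 = 4771524/5665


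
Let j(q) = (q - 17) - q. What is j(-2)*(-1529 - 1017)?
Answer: 43282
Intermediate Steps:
j(q) = -17 (j(q) = (-17 + q) - q = -17)
j(-2)*(-1529 - 1017) = -17*(-1529 - 1017) = -17*(-2546) = 43282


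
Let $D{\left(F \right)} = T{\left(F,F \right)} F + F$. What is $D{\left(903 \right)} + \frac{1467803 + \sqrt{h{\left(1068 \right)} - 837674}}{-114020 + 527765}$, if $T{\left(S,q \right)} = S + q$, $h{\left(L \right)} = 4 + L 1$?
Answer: $\frac{675117872948}{413745} + \frac{i \sqrt{836602}}{413745} \approx 1.6317 \cdot 10^{6} + 0.0022107 i$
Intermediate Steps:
$h{\left(L \right)} = 4 + L$
$D{\left(F \right)} = F + 2 F^{2}$ ($D{\left(F \right)} = \left(F + F\right) F + F = 2 F F + F = 2 F^{2} + F = F + 2 F^{2}$)
$D{\left(903 \right)} + \frac{1467803 + \sqrt{h{\left(1068 \right)} - 837674}}{-114020 + 527765} = 903 \left(1 + 2 \cdot 903\right) + \frac{1467803 + \sqrt{\left(4 + 1068\right) - 837674}}{-114020 + 527765} = 903 \left(1 + 1806\right) + \frac{1467803 + \sqrt{1072 - 837674}}{413745} = 903 \cdot 1807 + \left(1467803 + \sqrt{-836602}\right) \frac{1}{413745} = 1631721 + \left(1467803 + i \sqrt{836602}\right) \frac{1}{413745} = 1631721 + \left(\frac{1467803}{413745} + \frac{i \sqrt{836602}}{413745}\right) = \frac{675117872948}{413745} + \frac{i \sqrt{836602}}{413745}$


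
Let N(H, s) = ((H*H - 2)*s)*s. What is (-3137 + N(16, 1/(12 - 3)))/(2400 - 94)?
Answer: -253843/186786 ≈ -1.3590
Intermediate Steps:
N(H, s) = s**2*(-2 + H**2) (N(H, s) = ((H**2 - 2)*s)*s = ((-2 + H**2)*s)*s = (s*(-2 + H**2))*s = s**2*(-2 + H**2))
(-3137 + N(16, 1/(12 - 3)))/(2400 - 94) = (-3137 + (1/(12 - 3))**2*(-2 + 16**2))/(2400 - 94) = (-3137 + (1/9)**2*(-2 + 256))/2306 = (-3137 + (1/9)**2*254)*(1/2306) = (-3137 + (1/81)*254)*(1/2306) = (-3137 + 254/81)*(1/2306) = -253843/81*1/2306 = -253843/186786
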